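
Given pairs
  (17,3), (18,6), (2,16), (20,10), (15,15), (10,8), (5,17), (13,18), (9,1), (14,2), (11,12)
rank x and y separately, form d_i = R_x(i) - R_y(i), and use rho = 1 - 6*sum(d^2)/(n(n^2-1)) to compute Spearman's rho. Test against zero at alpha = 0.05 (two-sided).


Step 1: Rank x and y separately (midranks; no ties here).
rank(x): 17->9, 18->10, 2->1, 20->11, 15->8, 10->4, 5->2, 13->6, 9->3, 14->7, 11->5
rank(y): 3->3, 6->4, 16->9, 10->6, 15->8, 8->5, 17->10, 18->11, 1->1, 2->2, 12->7
Step 2: d_i = R_x(i) - R_y(i); compute d_i^2.
  (9-3)^2=36, (10-4)^2=36, (1-9)^2=64, (11-6)^2=25, (8-8)^2=0, (4-5)^2=1, (2-10)^2=64, (6-11)^2=25, (3-1)^2=4, (7-2)^2=25, (5-7)^2=4
sum(d^2) = 284.
Step 3: rho = 1 - 6*284 / (11*(11^2 - 1)) = 1 - 1704/1320 = -0.290909.
Step 4: Under H0, t = rho * sqrt((n-2)/(1-rho^2)) = -0.9122 ~ t(9).
Step 5: Two-sided p-value from the t-distribution with 9 df = 0.385457.
Step 6: alpha = 0.05. fail to reject H0.

rho = -0.2909, p = 0.385457, fail to reject H0 at alpha = 0.05.


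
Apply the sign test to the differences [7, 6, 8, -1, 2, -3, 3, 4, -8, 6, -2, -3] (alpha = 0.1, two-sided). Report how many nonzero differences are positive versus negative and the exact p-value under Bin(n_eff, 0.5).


Step 1: Discard zero differences. Original n = 12; n_eff = number of nonzero differences = 12.
Nonzero differences (with sign): +7, +6, +8, -1, +2, -3, +3, +4, -8, +6, -2, -3
Step 2: Count signs: positive = 7, negative = 5.
Step 3: Under H0: P(positive) = 0.5, so the number of positives S ~ Bin(12, 0.5).
Step 4: Two-sided exact p-value = sum of Bin(12,0.5) probabilities at or below the observed probability = 0.774414.
Step 5: alpha = 0.1. fail to reject H0.

n_eff = 12, pos = 7, neg = 5, p = 0.774414, fail to reject H0.


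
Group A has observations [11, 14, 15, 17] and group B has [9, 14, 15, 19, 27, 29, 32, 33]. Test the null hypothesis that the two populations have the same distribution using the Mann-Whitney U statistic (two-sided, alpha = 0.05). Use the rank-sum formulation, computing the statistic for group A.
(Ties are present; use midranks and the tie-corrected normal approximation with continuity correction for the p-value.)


Step 1: Combine and sort all 12 observations; assign midranks.
sorted (value, group): (9,Y), (11,X), (14,X), (14,Y), (15,X), (15,Y), (17,X), (19,Y), (27,Y), (29,Y), (32,Y), (33,Y)
ranks: 9->1, 11->2, 14->3.5, 14->3.5, 15->5.5, 15->5.5, 17->7, 19->8, 27->9, 29->10, 32->11, 33->12
Step 2: Rank sum for X: R1 = 2 + 3.5 + 5.5 + 7 = 18.
Step 3: U_X = R1 - n1(n1+1)/2 = 18 - 4*5/2 = 18 - 10 = 8.
       U_Y = n1*n2 - U_X = 32 - 8 = 24.
Step 4: Ties are present, so use the tie-corrected normal approximation (with continuity correction) for the p-value.
Step 5: p-value = 0.201148; compare to alpha = 0.05. fail to reject H0.

U_X = 8, p = 0.201148, fail to reject H0 at alpha = 0.05.


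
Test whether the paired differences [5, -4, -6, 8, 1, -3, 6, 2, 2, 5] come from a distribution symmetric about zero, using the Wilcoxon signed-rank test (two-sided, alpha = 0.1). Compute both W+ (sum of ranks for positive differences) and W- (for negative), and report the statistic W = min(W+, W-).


Step 1: Drop any zero differences (none here) and take |d_i|.
|d| = [5, 4, 6, 8, 1, 3, 6, 2, 2, 5]
Step 2: Midrank |d_i| (ties get averaged ranks).
ranks: |5|->6.5, |4|->5, |6|->8.5, |8|->10, |1|->1, |3|->4, |6|->8.5, |2|->2.5, |2|->2.5, |5|->6.5
Step 3: Attach original signs; sum ranks with positive sign and with negative sign.
W+ = 6.5 + 10 + 1 + 8.5 + 2.5 + 2.5 + 6.5 = 37.5
W- = 5 + 8.5 + 4 = 17.5
(Check: W+ + W- = 55 should equal n(n+1)/2 = 55.)
Step 4: Test statistic W = min(W+, W-) = 17.5.
Step 5: Ties in |d|, so use the tie-corrected normal approximation.
        E[W] = n(n+1)/4 = 10*11/4 = 27.5.
        Tie groups: |d|=2 (t=2), |d|=5 (t=2), |d|=6 (t=2); sum(t^3 - t) = 18.
        Var[W] = n(n+1)(2n+1)/24 - sum(t^3-t)/48 = 2310/24 - 18/48 = 95.875.
        z = (W - E[W]) / sqrt(Var[W]) = (17.5 - 27.5) / 9.7916 = -1.0213.
        Two-sided p = 2*Phi(z) = 0.307119.
Step 6: alpha = 0.1. fail to reject H0.

W+ = 37.5, W- = 17.5, W = min = 17.5, p = 0.307119, fail to reject H0.


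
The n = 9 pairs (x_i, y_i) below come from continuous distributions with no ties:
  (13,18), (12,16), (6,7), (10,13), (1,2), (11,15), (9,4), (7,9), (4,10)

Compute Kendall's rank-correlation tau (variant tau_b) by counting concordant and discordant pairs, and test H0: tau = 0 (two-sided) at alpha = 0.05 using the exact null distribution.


Step 1: Enumerate the 36 unordered pairs (i,j) with i<j and classify each by sign(x_j-x_i) * sign(y_j-y_i).
  (1,2):dx=-1,dy=-2->C; (1,3):dx=-7,dy=-11->C; (1,4):dx=-3,dy=-5->C; (1,5):dx=-12,dy=-16->C
  (1,6):dx=-2,dy=-3->C; (1,7):dx=-4,dy=-14->C; (1,8):dx=-6,dy=-9->C; (1,9):dx=-9,dy=-8->C
  (2,3):dx=-6,dy=-9->C; (2,4):dx=-2,dy=-3->C; (2,5):dx=-11,dy=-14->C; (2,6):dx=-1,dy=-1->C
  (2,7):dx=-3,dy=-12->C; (2,8):dx=-5,dy=-7->C; (2,9):dx=-8,dy=-6->C; (3,4):dx=+4,dy=+6->C
  (3,5):dx=-5,dy=-5->C; (3,6):dx=+5,dy=+8->C; (3,7):dx=+3,dy=-3->D; (3,8):dx=+1,dy=+2->C
  (3,9):dx=-2,dy=+3->D; (4,5):dx=-9,dy=-11->C; (4,6):dx=+1,dy=+2->C; (4,7):dx=-1,dy=-9->C
  (4,8):dx=-3,dy=-4->C; (4,9):dx=-6,dy=-3->C; (5,6):dx=+10,dy=+13->C; (5,7):dx=+8,dy=+2->C
  (5,8):dx=+6,dy=+7->C; (5,9):dx=+3,dy=+8->C; (6,7):dx=-2,dy=-11->C; (6,8):dx=-4,dy=-6->C
  (6,9):dx=-7,dy=-5->C; (7,8):dx=-2,dy=+5->D; (7,9):dx=-5,dy=+6->D; (8,9):dx=-3,dy=+1->D
Step 2: C = 31, D = 5, total pairs = 36.
Step 3: tau = (C - D)/(n(n-1)/2) = (31 - 5)/36 = 0.722222.
Step 4: Exact two-sided p-value (enumerate n! = 362880 permutations of y under H0): p = 0.005886.
Step 5: alpha = 0.05. reject H0.

tau_b = 0.7222 (C=31, D=5), p = 0.005886, reject H0.


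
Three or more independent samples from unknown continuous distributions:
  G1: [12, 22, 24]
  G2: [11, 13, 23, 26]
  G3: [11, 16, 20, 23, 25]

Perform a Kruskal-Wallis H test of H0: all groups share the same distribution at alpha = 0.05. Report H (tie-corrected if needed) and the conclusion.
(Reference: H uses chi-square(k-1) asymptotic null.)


Step 1: Combine all N = 12 observations and assign midranks.
sorted (value, group, rank): (11,G2,1.5), (11,G3,1.5), (12,G1,3), (13,G2,4), (16,G3,5), (20,G3,6), (22,G1,7), (23,G2,8.5), (23,G3,8.5), (24,G1,10), (25,G3,11), (26,G2,12)
Step 2: Sum ranks within each group.
R_1 = 20 (n_1 = 3)
R_2 = 26 (n_2 = 4)
R_3 = 32 (n_3 = 5)
Step 3: H = 12/(N(N+1)) * sum(R_i^2/n_i) - 3(N+1)
     = 12/(12*13) * (20^2/3 + 26^2/4 + 32^2/5) - 3*13
     = 0.076923 * 507.133 - 39
     = 0.010256.
Step 4: Ties present; correction factor C = 1 - 12/(12^3 - 12) = 0.993007. Corrected H = 0.010256 / 0.993007 = 0.010329.
Step 5: Under H0, H ~ chi^2(2); p-value = 0.994849.
Step 6: alpha = 0.05. fail to reject H0.

H = 0.0103, df = 2, p = 0.994849, fail to reject H0.


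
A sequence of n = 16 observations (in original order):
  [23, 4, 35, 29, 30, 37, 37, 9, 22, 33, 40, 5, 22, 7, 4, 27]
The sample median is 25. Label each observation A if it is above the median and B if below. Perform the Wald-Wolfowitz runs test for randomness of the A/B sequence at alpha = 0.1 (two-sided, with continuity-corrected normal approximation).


Step 1: Compute median = 25; label A = above, B = below.
Labels in order: BBAAAAABBAABBBBA  (n_A = 8, n_B = 8)
Step 2: Count runs R = 6.
Step 3: Under H0 (random ordering), E[R] = 2*n_A*n_B/(n_A+n_B) + 1 = 2*8*8/16 + 1 = 9.0000.
        Var[R] = 2*n_A*n_B*(2*n_A*n_B - n_A - n_B) / ((n_A+n_B)^2 * (n_A+n_B-1)) = 14336/3840 = 3.7333.
        SD[R] = 1.9322.
Step 4: Continuity-corrected z = (R + 0.5 - E[R]) / SD[R] = (6 + 0.5 - 9.0000) / 1.9322 = -1.2939.
Step 5: Two-sided p-value via normal approximation = 2*(1 - Phi(|z|)) = 0.195709.
Step 6: alpha = 0.1. fail to reject H0.

R = 6, z = -1.2939, p = 0.195709, fail to reject H0.


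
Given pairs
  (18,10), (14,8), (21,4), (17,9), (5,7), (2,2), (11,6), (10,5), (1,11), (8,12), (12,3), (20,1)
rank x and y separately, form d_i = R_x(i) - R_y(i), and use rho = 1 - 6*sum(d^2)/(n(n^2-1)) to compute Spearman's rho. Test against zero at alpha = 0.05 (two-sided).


Step 1: Rank x and y separately (midranks; no ties here).
rank(x): 18->10, 14->8, 21->12, 17->9, 5->3, 2->2, 11->6, 10->5, 1->1, 8->4, 12->7, 20->11
rank(y): 10->10, 8->8, 4->4, 9->9, 7->7, 2->2, 6->6, 5->5, 11->11, 12->12, 3->3, 1->1
Step 2: d_i = R_x(i) - R_y(i); compute d_i^2.
  (10-10)^2=0, (8-8)^2=0, (12-4)^2=64, (9-9)^2=0, (3-7)^2=16, (2-2)^2=0, (6-6)^2=0, (5-5)^2=0, (1-11)^2=100, (4-12)^2=64, (7-3)^2=16, (11-1)^2=100
sum(d^2) = 360.
Step 3: rho = 1 - 6*360 / (12*(12^2 - 1)) = 1 - 2160/1716 = -0.258741.
Step 4: Under H0, t = rho * sqrt((n-2)/(1-rho^2)) = -0.8471 ~ t(10).
Step 5: Two-sided p-value from the t-distribution with 10 df = 0.416775.
Step 6: alpha = 0.05. fail to reject H0.

rho = -0.2587, p = 0.416775, fail to reject H0 at alpha = 0.05.


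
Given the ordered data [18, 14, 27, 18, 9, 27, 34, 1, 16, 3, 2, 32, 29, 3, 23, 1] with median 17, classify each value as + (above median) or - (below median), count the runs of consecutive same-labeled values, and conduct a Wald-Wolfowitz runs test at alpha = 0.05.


Step 1: Compute median = 17; label A = above, B = below.
Labels in order: ABAABAABBBBAABAB  (n_A = 8, n_B = 8)
Step 2: Count runs R = 10.
Step 3: Under H0 (random ordering), E[R] = 2*n_A*n_B/(n_A+n_B) + 1 = 2*8*8/16 + 1 = 9.0000.
        Var[R] = 2*n_A*n_B*(2*n_A*n_B - n_A - n_B) / ((n_A+n_B)^2 * (n_A+n_B-1)) = 14336/3840 = 3.7333.
        SD[R] = 1.9322.
Step 4: Continuity-corrected z = (R - 0.5 - E[R]) / SD[R] = (10 - 0.5 - 9.0000) / 1.9322 = 0.2588.
Step 5: Two-sided p-value via normal approximation = 2*(1 - Phi(|z|)) = 0.795809.
Step 6: alpha = 0.05. fail to reject H0.

R = 10, z = 0.2588, p = 0.795809, fail to reject H0.


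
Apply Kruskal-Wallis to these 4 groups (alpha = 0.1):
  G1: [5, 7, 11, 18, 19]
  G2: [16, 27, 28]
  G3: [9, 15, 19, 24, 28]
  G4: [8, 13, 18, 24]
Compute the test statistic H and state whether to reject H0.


Step 1: Combine all N = 17 observations and assign midranks.
sorted (value, group, rank): (5,G1,1), (7,G1,2), (8,G4,3), (9,G3,4), (11,G1,5), (13,G4,6), (15,G3,7), (16,G2,8), (18,G1,9.5), (18,G4,9.5), (19,G1,11.5), (19,G3,11.5), (24,G3,13.5), (24,G4,13.5), (27,G2,15), (28,G2,16.5), (28,G3,16.5)
Step 2: Sum ranks within each group.
R_1 = 29 (n_1 = 5)
R_2 = 39.5 (n_2 = 3)
R_3 = 52.5 (n_3 = 5)
R_4 = 32 (n_4 = 4)
Step 3: H = 12/(N(N+1)) * sum(R_i^2/n_i) - 3(N+1)
     = 12/(17*18) * (29^2/5 + 39.5^2/3 + 52.5^2/5 + 32^2/4) - 3*18
     = 0.039216 * 1495.53 - 54
     = 4.648366.
Step 4: Ties present; correction factor C = 1 - 24/(17^3 - 17) = 0.995098. Corrected H = 4.648366 / 0.995098 = 4.671264.
Step 5: Under H0, H ~ chi^2(3); p-value = 0.197513.
Step 6: alpha = 0.1. fail to reject H0.

H = 4.6713, df = 3, p = 0.197513, fail to reject H0.


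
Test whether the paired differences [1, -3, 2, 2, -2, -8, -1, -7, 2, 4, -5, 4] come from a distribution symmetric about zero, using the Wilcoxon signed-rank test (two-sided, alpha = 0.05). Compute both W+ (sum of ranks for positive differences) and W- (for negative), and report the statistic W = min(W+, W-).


Step 1: Drop any zero differences (none here) and take |d_i|.
|d| = [1, 3, 2, 2, 2, 8, 1, 7, 2, 4, 5, 4]
Step 2: Midrank |d_i| (ties get averaged ranks).
ranks: |1|->1.5, |3|->7, |2|->4.5, |2|->4.5, |2|->4.5, |8|->12, |1|->1.5, |7|->11, |2|->4.5, |4|->8.5, |5|->10, |4|->8.5
Step 3: Attach original signs; sum ranks with positive sign and with negative sign.
W+ = 1.5 + 4.5 + 4.5 + 4.5 + 8.5 + 8.5 = 32
W- = 7 + 4.5 + 12 + 1.5 + 11 + 10 = 46
(Check: W+ + W- = 78 should equal n(n+1)/2 = 78.)
Step 4: Test statistic W = min(W+, W-) = 32.
Step 5: Ties in |d|, so use the tie-corrected normal approximation.
        E[W] = n(n+1)/4 = 12*13/4 = 39.
        Tie groups: |d|=1 (t=2), |d|=2 (t=4), |d|=4 (t=2); sum(t^3 - t) = 72.
        Var[W] = n(n+1)(2n+1)/24 - sum(t^3-t)/48 = 3900/24 - 72/48 = 161.
        z = (W - E[W]) / sqrt(Var[W]) = (32 - 39) / 12.6886 = -0.5517.
        Two-sided p = 2*Phi(z) = 0.581169.
Step 6: alpha = 0.05. fail to reject H0.

W+ = 32, W- = 46, W = min = 32, p = 0.581169, fail to reject H0.


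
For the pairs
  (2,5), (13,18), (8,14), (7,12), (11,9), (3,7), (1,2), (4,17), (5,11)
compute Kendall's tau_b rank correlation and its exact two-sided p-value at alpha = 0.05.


Step 1: Enumerate the 36 unordered pairs (i,j) with i<j and classify each by sign(x_j-x_i) * sign(y_j-y_i).
  (1,2):dx=+11,dy=+13->C; (1,3):dx=+6,dy=+9->C; (1,4):dx=+5,dy=+7->C; (1,5):dx=+9,dy=+4->C
  (1,6):dx=+1,dy=+2->C; (1,7):dx=-1,dy=-3->C; (1,8):dx=+2,dy=+12->C; (1,9):dx=+3,dy=+6->C
  (2,3):dx=-5,dy=-4->C; (2,4):dx=-6,dy=-6->C; (2,5):dx=-2,dy=-9->C; (2,6):dx=-10,dy=-11->C
  (2,7):dx=-12,dy=-16->C; (2,8):dx=-9,dy=-1->C; (2,9):dx=-8,dy=-7->C; (3,4):dx=-1,dy=-2->C
  (3,5):dx=+3,dy=-5->D; (3,6):dx=-5,dy=-7->C; (3,7):dx=-7,dy=-12->C; (3,8):dx=-4,dy=+3->D
  (3,9):dx=-3,dy=-3->C; (4,5):dx=+4,dy=-3->D; (4,6):dx=-4,dy=-5->C; (4,7):dx=-6,dy=-10->C
  (4,8):dx=-3,dy=+5->D; (4,9):dx=-2,dy=-1->C; (5,6):dx=-8,dy=-2->C; (5,7):dx=-10,dy=-7->C
  (5,8):dx=-7,dy=+8->D; (5,9):dx=-6,dy=+2->D; (6,7):dx=-2,dy=-5->C; (6,8):dx=+1,dy=+10->C
  (6,9):dx=+2,dy=+4->C; (7,8):dx=+3,dy=+15->C; (7,9):dx=+4,dy=+9->C; (8,9):dx=+1,dy=-6->D
Step 2: C = 29, D = 7, total pairs = 36.
Step 3: tau = (C - D)/(n(n-1)/2) = (29 - 7)/36 = 0.611111.
Step 4: Exact two-sided p-value (enumerate n! = 362880 permutations of y under H0): p = 0.024741.
Step 5: alpha = 0.05. reject H0.

tau_b = 0.6111 (C=29, D=7), p = 0.024741, reject H0.


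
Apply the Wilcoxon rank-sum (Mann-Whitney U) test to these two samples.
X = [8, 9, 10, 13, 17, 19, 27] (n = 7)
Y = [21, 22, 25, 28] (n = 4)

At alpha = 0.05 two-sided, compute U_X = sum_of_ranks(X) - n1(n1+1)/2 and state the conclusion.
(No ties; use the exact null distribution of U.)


Step 1: Combine and sort all 11 observations; assign midranks.
sorted (value, group): (8,X), (9,X), (10,X), (13,X), (17,X), (19,X), (21,Y), (22,Y), (25,Y), (27,X), (28,Y)
ranks: 8->1, 9->2, 10->3, 13->4, 17->5, 19->6, 21->7, 22->8, 25->9, 27->10, 28->11
Step 2: Rank sum for X: R1 = 1 + 2 + 3 + 4 + 5 + 6 + 10 = 31.
Step 3: U_X = R1 - n1(n1+1)/2 = 31 - 7*8/2 = 31 - 28 = 3.
       U_Y = n1*n2 - U_X = 28 - 3 = 25.
Step 4: No ties, so the exact null distribution of U (based on enumerating the C(11,7) = 330 equally likely rank assignments) gives the two-sided p-value.
Step 5: p-value = 0.042424; compare to alpha = 0.05. reject H0.

U_X = 3, p = 0.042424, reject H0 at alpha = 0.05.


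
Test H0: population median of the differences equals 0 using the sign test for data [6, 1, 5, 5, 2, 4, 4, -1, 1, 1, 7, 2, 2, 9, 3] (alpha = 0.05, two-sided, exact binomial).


Step 1: Discard zero differences. Original n = 15; n_eff = number of nonzero differences = 15.
Nonzero differences (with sign): +6, +1, +5, +5, +2, +4, +4, -1, +1, +1, +7, +2, +2, +9, +3
Step 2: Count signs: positive = 14, negative = 1.
Step 3: Under H0: P(positive) = 0.5, so the number of positives S ~ Bin(15, 0.5).
Step 4: Two-sided exact p-value = sum of Bin(15,0.5) probabilities at or below the observed probability = 0.000977.
Step 5: alpha = 0.05. reject H0.

n_eff = 15, pos = 14, neg = 1, p = 0.000977, reject H0.


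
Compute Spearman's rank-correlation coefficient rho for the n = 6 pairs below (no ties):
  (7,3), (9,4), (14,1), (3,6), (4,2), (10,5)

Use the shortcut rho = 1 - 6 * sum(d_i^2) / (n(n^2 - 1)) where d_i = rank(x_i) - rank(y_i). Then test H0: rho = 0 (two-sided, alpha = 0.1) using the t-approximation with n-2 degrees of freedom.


Step 1: Rank x and y separately (midranks; no ties here).
rank(x): 7->3, 9->4, 14->6, 3->1, 4->2, 10->5
rank(y): 3->3, 4->4, 1->1, 6->6, 2->2, 5->5
Step 2: d_i = R_x(i) - R_y(i); compute d_i^2.
  (3-3)^2=0, (4-4)^2=0, (6-1)^2=25, (1-6)^2=25, (2-2)^2=0, (5-5)^2=0
sum(d^2) = 50.
Step 3: rho = 1 - 6*50 / (6*(6^2 - 1)) = 1 - 300/210 = -0.428571.
Step 4: Under H0, t = rho * sqrt((n-2)/(1-rho^2)) = -0.9487 ~ t(4).
Step 5: Two-sided p-value from the t-distribution with 4 df = 0.396501.
Step 6: alpha = 0.1. fail to reject H0.

rho = -0.4286, p = 0.396501, fail to reject H0 at alpha = 0.1.


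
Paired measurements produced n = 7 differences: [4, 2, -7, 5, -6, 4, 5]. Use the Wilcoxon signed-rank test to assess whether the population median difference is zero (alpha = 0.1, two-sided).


Step 1: Drop any zero differences (none here) and take |d_i|.
|d| = [4, 2, 7, 5, 6, 4, 5]
Step 2: Midrank |d_i| (ties get averaged ranks).
ranks: |4|->2.5, |2|->1, |7|->7, |5|->4.5, |6|->6, |4|->2.5, |5|->4.5
Step 3: Attach original signs; sum ranks with positive sign and with negative sign.
W+ = 2.5 + 1 + 4.5 + 2.5 + 4.5 = 15
W- = 7 + 6 = 13
(Check: W+ + W- = 28 should equal n(n+1)/2 = 28.)
Step 4: Test statistic W = min(W+, W-) = 13.
Step 5: Ties in |d|, so use the tie-corrected normal approximation.
        E[W] = n(n+1)/4 = 7*8/4 = 14.
        Tie groups: |d|=4 (t=2), |d|=5 (t=2); sum(t^3 - t) = 12.
        Var[W] = n(n+1)(2n+1)/24 - sum(t^3-t)/48 = 840/24 - 12/48 = 34.75.
        z = (W - E[W]) / sqrt(Var[W]) = (13 - 14) / 5.8949 = -0.1696.
        Two-sided p = 2*Phi(z) = 0.865295.
Step 6: alpha = 0.1. fail to reject H0.

W+ = 15, W- = 13, W = min = 13, p = 0.865295, fail to reject H0.


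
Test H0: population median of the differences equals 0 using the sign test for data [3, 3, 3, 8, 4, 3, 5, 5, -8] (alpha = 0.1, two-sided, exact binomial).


Step 1: Discard zero differences. Original n = 9; n_eff = number of nonzero differences = 9.
Nonzero differences (with sign): +3, +3, +3, +8, +4, +3, +5, +5, -8
Step 2: Count signs: positive = 8, negative = 1.
Step 3: Under H0: P(positive) = 0.5, so the number of positives S ~ Bin(9, 0.5).
Step 4: Two-sided exact p-value = sum of Bin(9,0.5) probabilities at or below the observed probability = 0.039062.
Step 5: alpha = 0.1. reject H0.

n_eff = 9, pos = 8, neg = 1, p = 0.039062, reject H0.


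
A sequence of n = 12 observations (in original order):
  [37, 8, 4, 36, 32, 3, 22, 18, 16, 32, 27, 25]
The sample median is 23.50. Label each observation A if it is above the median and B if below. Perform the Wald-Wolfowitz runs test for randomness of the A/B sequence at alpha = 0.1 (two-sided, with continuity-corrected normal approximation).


Step 1: Compute median = 23.50; label A = above, B = below.
Labels in order: ABBAABBBBAAA  (n_A = 6, n_B = 6)
Step 2: Count runs R = 5.
Step 3: Under H0 (random ordering), E[R] = 2*n_A*n_B/(n_A+n_B) + 1 = 2*6*6/12 + 1 = 7.0000.
        Var[R] = 2*n_A*n_B*(2*n_A*n_B - n_A - n_B) / ((n_A+n_B)^2 * (n_A+n_B-1)) = 4320/1584 = 2.7273.
        SD[R] = 1.6514.
Step 4: Continuity-corrected z = (R + 0.5 - E[R]) / SD[R] = (5 + 0.5 - 7.0000) / 1.6514 = -0.9083.
Step 5: Two-sided p-value via normal approximation = 2*(1 - Phi(|z|)) = 0.363722.
Step 6: alpha = 0.1. fail to reject H0.

R = 5, z = -0.9083, p = 0.363722, fail to reject H0.


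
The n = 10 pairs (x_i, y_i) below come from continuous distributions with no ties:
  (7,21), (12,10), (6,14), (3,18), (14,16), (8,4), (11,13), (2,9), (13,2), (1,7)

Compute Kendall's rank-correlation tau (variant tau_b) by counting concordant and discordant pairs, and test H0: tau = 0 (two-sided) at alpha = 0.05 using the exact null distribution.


Step 1: Enumerate the 45 unordered pairs (i,j) with i<j and classify each by sign(x_j-x_i) * sign(y_j-y_i).
  (1,2):dx=+5,dy=-11->D; (1,3):dx=-1,dy=-7->C; (1,4):dx=-4,dy=-3->C; (1,5):dx=+7,dy=-5->D
  (1,6):dx=+1,dy=-17->D; (1,7):dx=+4,dy=-8->D; (1,8):dx=-5,dy=-12->C; (1,9):dx=+6,dy=-19->D
  (1,10):dx=-6,dy=-14->C; (2,3):dx=-6,dy=+4->D; (2,4):dx=-9,dy=+8->D; (2,5):dx=+2,dy=+6->C
  (2,6):dx=-4,dy=-6->C; (2,7):dx=-1,dy=+3->D; (2,8):dx=-10,dy=-1->C; (2,9):dx=+1,dy=-8->D
  (2,10):dx=-11,dy=-3->C; (3,4):dx=-3,dy=+4->D; (3,5):dx=+8,dy=+2->C; (3,6):dx=+2,dy=-10->D
  (3,7):dx=+5,dy=-1->D; (3,8):dx=-4,dy=-5->C; (3,9):dx=+7,dy=-12->D; (3,10):dx=-5,dy=-7->C
  (4,5):dx=+11,dy=-2->D; (4,6):dx=+5,dy=-14->D; (4,7):dx=+8,dy=-5->D; (4,8):dx=-1,dy=-9->C
  (4,9):dx=+10,dy=-16->D; (4,10):dx=-2,dy=-11->C; (5,6):dx=-6,dy=-12->C; (5,7):dx=-3,dy=-3->C
  (5,8):dx=-12,dy=-7->C; (5,9):dx=-1,dy=-14->C; (5,10):dx=-13,dy=-9->C; (6,7):dx=+3,dy=+9->C
  (6,8):dx=-6,dy=+5->D; (6,9):dx=+5,dy=-2->D; (6,10):dx=-7,dy=+3->D; (7,8):dx=-9,dy=-4->C
  (7,9):dx=+2,dy=-11->D; (7,10):dx=-10,dy=-6->C; (8,9):dx=+11,dy=-7->D; (8,10):dx=-1,dy=-2->C
  (9,10):dx=-12,dy=+5->D
Step 2: C = 22, D = 23, total pairs = 45.
Step 3: tau = (C - D)/(n(n-1)/2) = (22 - 23)/45 = -0.022222.
Step 4: Exact two-sided p-value (enumerate n! = 3628800 permutations of y under H0): p = 1.000000.
Step 5: alpha = 0.05. fail to reject H0.

tau_b = -0.0222 (C=22, D=23), p = 1.000000, fail to reject H0.


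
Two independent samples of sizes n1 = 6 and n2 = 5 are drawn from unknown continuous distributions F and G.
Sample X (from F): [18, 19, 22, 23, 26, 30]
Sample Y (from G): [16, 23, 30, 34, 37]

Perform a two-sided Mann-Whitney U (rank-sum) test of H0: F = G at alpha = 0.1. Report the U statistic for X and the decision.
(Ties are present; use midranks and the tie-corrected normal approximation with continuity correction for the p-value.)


Step 1: Combine and sort all 11 observations; assign midranks.
sorted (value, group): (16,Y), (18,X), (19,X), (22,X), (23,X), (23,Y), (26,X), (30,X), (30,Y), (34,Y), (37,Y)
ranks: 16->1, 18->2, 19->3, 22->4, 23->5.5, 23->5.5, 26->7, 30->8.5, 30->8.5, 34->10, 37->11
Step 2: Rank sum for X: R1 = 2 + 3 + 4 + 5.5 + 7 + 8.5 = 30.
Step 3: U_X = R1 - n1(n1+1)/2 = 30 - 6*7/2 = 30 - 21 = 9.
       U_Y = n1*n2 - U_X = 30 - 9 = 21.
Step 4: Ties are present, so use the tie-corrected normal approximation (with continuity correction) for the p-value.
Step 5: p-value = 0.313093; compare to alpha = 0.1. fail to reject H0.

U_X = 9, p = 0.313093, fail to reject H0 at alpha = 0.1.


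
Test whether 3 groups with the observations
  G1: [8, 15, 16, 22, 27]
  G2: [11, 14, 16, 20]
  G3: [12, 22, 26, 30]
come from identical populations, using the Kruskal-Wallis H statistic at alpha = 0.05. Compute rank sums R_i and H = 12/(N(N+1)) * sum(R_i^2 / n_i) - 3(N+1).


Step 1: Combine all N = 13 observations and assign midranks.
sorted (value, group, rank): (8,G1,1), (11,G2,2), (12,G3,3), (14,G2,4), (15,G1,5), (16,G1,6.5), (16,G2,6.5), (20,G2,8), (22,G1,9.5), (22,G3,9.5), (26,G3,11), (27,G1,12), (30,G3,13)
Step 2: Sum ranks within each group.
R_1 = 34 (n_1 = 5)
R_2 = 20.5 (n_2 = 4)
R_3 = 36.5 (n_3 = 4)
Step 3: H = 12/(N(N+1)) * sum(R_i^2/n_i) - 3(N+1)
     = 12/(13*14) * (34^2/5 + 20.5^2/4 + 36.5^2/4) - 3*14
     = 0.065934 * 669.325 - 42
     = 2.131319.
Step 4: Ties present; correction factor C = 1 - 12/(13^3 - 13) = 0.994505. Corrected H = 2.131319 / 0.994505 = 2.143094.
Step 5: Under H0, H ~ chi^2(2); p-value = 0.342478.
Step 6: alpha = 0.05. fail to reject H0.

H = 2.1431, df = 2, p = 0.342478, fail to reject H0.


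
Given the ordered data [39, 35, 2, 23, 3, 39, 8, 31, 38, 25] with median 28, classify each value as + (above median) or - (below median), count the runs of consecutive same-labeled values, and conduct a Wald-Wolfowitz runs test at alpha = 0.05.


Step 1: Compute median = 28; label A = above, B = below.
Labels in order: AABBBABAAB  (n_A = 5, n_B = 5)
Step 2: Count runs R = 6.
Step 3: Under H0 (random ordering), E[R] = 2*n_A*n_B/(n_A+n_B) + 1 = 2*5*5/10 + 1 = 6.0000.
        Var[R] = 2*n_A*n_B*(2*n_A*n_B - n_A - n_B) / ((n_A+n_B)^2 * (n_A+n_B-1)) = 2000/900 = 2.2222.
        SD[R] = 1.4907.
Step 4: R = E[R], so z = 0 with no continuity correction.
Step 5: Two-sided p-value via normal approximation = 2*(1 - Phi(|z|)) = 1.000000.
Step 6: alpha = 0.05. fail to reject H0.

R = 6, z = 0.0000, p = 1.000000, fail to reject H0.


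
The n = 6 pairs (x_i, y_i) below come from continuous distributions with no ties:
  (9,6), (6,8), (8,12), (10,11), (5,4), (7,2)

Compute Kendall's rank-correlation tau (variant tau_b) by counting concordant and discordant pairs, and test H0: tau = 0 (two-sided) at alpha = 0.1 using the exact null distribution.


Step 1: Enumerate the 15 unordered pairs (i,j) with i<j and classify each by sign(x_j-x_i) * sign(y_j-y_i).
  (1,2):dx=-3,dy=+2->D; (1,3):dx=-1,dy=+6->D; (1,4):dx=+1,dy=+5->C; (1,5):dx=-4,dy=-2->C
  (1,6):dx=-2,dy=-4->C; (2,3):dx=+2,dy=+4->C; (2,4):dx=+4,dy=+3->C; (2,5):dx=-1,dy=-4->C
  (2,6):dx=+1,dy=-6->D; (3,4):dx=+2,dy=-1->D; (3,5):dx=-3,dy=-8->C; (3,6):dx=-1,dy=-10->C
  (4,5):dx=-5,dy=-7->C; (4,6):dx=-3,dy=-9->C; (5,6):dx=+2,dy=-2->D
Step 2: C = 10, D = 5, total pairs = 15.
Step 3: tau = (C - D)/(n(n-1)/2) = (10 - 5)/15 = 0.333333.
Step 4: Exact two-sided p-value (enumerate n! = 720 permutations of y under H0): p = 0.469444.
Step 5: alpha = 0.1. fail to reject H0.

tau_b = 0.3333 (C=10, D=5), p = 0.469444, fail to reject H0.


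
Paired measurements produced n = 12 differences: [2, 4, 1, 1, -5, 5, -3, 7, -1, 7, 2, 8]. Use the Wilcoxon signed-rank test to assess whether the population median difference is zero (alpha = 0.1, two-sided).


Step 1: Drop any zero differences (none here) and take |d_i|.
|d| = [2, 4, 1, 1, 5, 5, 3, 7, 1, 7, 2, 8]
Step 2: Midrank |d_i| (ties get averaged ranks).
ranks: |2|->4.5, |4|->7, |1|->2, |1|->2, |5|->8.5, |5|->8.5, |3|->6, |7|->10.5, |1|->2, |7|->10.5, |2|->4.5, |8|->12
Step 3: Attach original signs; sum ranks with positive sign and with negative sign.
W+ = 4.5 + 7 + 2 + 2 + 8.5 + 10.5 + 10.5 + 4.5 + 12 = 61.5
W- = 8.5 + 6 + 2 = 16.5
(Check: W+ + W- = 78 should equal n(n+1)/2 = 78.)
Step 4: Test statistic W = min(W+, W-) = 16.5.
Step 5: Ties in |d|, so use the tie-corrected normal approximation.
        E[W] = n(n+1)/4 = 12*13/4 = 39.
        Tie groups: |d|=1 (t=3), |d|=2 (t=2), |d|=5 (t=2), |d|=7 (t=2); sum(t^3 - t) = 42.
        Var[W] = n(n+1)(2n+1)/24 - sum(t^3-t)/48 = 3900/24 - 42/48 = 161.625.
        z = (W - E[W]) / sqrt(Var[W]) = (16.5 - 39) / 12.7132 = -1.7698.
        Two-sided p = 2*Phi(z) = 0.076758.
Step 6: alpha = 0.1. reject H0.

W+ = 61.5, W- = 16.5, W = min = 16.5, p = 0.076758, reject H0.


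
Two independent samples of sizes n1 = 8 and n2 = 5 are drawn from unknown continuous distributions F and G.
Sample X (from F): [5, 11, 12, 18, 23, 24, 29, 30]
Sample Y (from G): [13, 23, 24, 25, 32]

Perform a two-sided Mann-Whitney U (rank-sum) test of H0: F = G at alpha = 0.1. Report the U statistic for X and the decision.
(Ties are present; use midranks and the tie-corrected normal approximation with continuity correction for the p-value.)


Step 1: Combine and sort all 13 observations; assign midranks.
sorted (value, group): (5,X), (11,X), (12,X), (13,Y), (18,X), (23,X), (23,Y), (24,X), (24,Y), (25,Y), (29,X), (30,X), (32,Y)
ranks: 5->1, 11->2, 12->3, 13->4, 18->5, 23->6.5, 23->6.5, 24->8.5, 24->8.5, 25->10, 29->11, 30->12, 32->13
Step 2: Rank sum for X: R1 = 1 + 2 + 3 + 5 + 6.5 + 8.5 + 11 + 12 = 49.
Step 3: U_X = R1 - n1(n1+1)/2 = 49 - 8*9/2 = 49 - 36 = 13.
       U_Y = n1*n2 - U_X = 40 - 13 = 27.
Step 4: Ties are present, so use the tie-corrected normal approximation (with continuity correction) for the p-value.
Step 5: p-value = 0.340019; compare to alpha = 0.1. fail to reject H0.

U_X = 13, p = 0.340019, fail to reject H0 at alpha = 0.1.


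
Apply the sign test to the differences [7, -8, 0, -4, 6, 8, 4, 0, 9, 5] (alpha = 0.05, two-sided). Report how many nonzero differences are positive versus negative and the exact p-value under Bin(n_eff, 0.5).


Step 1: Discard zero differences. Original n = 10; n_eff = number of nonzero differences = 8.
Nonzero differences (with sign): +7, -8, -4, +6, +8, +4, +9, +5
Step 2: Count signs: positive = 6, negative = 2.
Step 3: Under H0: P(positive) = 0.5, so the number of positives S ~ Bin(8, 0.5).
Step 4: Two-sided exact p-value = sum of Bin(8,0.5) probabilities at or below the observed probability = 0.289062.
Step 5: alpha = 0.05. fail to reject H0.

n_eff = 8, pos = 6, neg = 2, p = 0.289062, fail to reject H0.


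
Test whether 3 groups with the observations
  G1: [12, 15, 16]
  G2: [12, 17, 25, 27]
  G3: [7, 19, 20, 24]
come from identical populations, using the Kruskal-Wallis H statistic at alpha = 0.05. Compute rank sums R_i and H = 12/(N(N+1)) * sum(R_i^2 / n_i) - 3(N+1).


Step 1: Combine all N = 11 observations and assign midranks.
sorted (value, group, rank): (7,G3,1), (12,G1,2.5), (12,G2,2.5), (15,G1,4), (16,G1,5), (17,G2,6), (19,G3,7), (20,G3,8), (24,G3,9), (25,G2,10), (27,G2,11)
Step 2: Sum ranks within each group.
R_1 = 11.5 (n_1 = 3)
R_2 = 29.5 (n_2 = 4)
R_3 = 25 (n_3 = 4)
Step 3: H = 12/(N(N+1)) * sum(R_i^2/n_i) - 3(N+1)
     = 12/(11*12) * (11.5^2/3 + 29.5^2/4 + 25^2/4) - 3*12
     = 0.090909 * 417.896 - 36
     = 1.990530.
Step 4: Ties present; correction factor C = 1 - 6/(11^3 - 11) = 0.995455. Corrected H = 1.990530 / 0.995455 = 1.999619.
Step 5: Under H0, H ~ chi^2(2); p-value = 0.367949.
Step 6: alpha = 0.05. fail to reject H0.

H = 1.9996, df = 2, p = 0.367949, fail to reject H0.


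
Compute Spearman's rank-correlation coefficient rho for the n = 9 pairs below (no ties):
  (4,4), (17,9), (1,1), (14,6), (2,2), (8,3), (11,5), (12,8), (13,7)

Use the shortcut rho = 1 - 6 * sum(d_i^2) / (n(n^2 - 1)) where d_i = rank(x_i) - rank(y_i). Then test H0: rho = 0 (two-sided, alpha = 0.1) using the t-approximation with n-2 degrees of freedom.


Step 1: Rank x and y separately (midranks; no ties here).
rank(x): 4->3, 17->9, 1->1, 14->8, 2->2, 8->4, 11->5, 12->6, 13->7
rank(y): 4->4, 9->9, 1->1, 6->6, 2->2, 3->3, 5->5, 8->8, 7->7
Step 2: d_i = R_x(i) - R_y(i); compute d_i^2.
  (3-4)^2=1, (9-9)^2=0, (1-1)^2=0, (8-6)^2=4, (2-2)^2=0, (4-3)^2=1, (5-5)^2=0, (6-8)^2=4, (7-7)^2=0
sum(d^2) = 10.
Step 3: rho = 1 - 6*10 / (9*(9^2 - 1)) = 1 - 60/720 = 0.916667.
Step 4: Under H0, t = rho * sqrt((n-2)/(1-rho^2)) = 6.0685 ~ t(7).
Step 5: Two-sided p-value from the t-distribution with 7 df = 0.000507.
Step 6: alpha = 0.1. reject H0.

rho = 0.9167, p = 0.000507, reject H0 at alpha = 0.1.


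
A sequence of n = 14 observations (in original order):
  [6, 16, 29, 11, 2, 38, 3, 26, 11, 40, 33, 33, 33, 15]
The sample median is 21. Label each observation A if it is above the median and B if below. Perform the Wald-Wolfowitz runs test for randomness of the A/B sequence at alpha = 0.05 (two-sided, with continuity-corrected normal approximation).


Step 1: Compute median = 21; label A = above, B = below.
Labels in order: BBABBABABAAAAB  (n_A = 7, n_B = 7)
Step 2: Count runs R = 9.
Step 3: Under H0 (random ordering), E[R] = 2*n_A*n_B/(n_A+n_B) + 1 = 2*7*7/14 + 1 = 8.0000.
        Var[R] = 2*n_A*n_B*(2*n_A*n_B - n_A - n_B) / ((n_A+n_B)^2 * (n_A+n_B-1)) = 8232/2548 = 3.2308.
        SD[R] = 1.7974.
Step 4: Continuity-corrected z = (R - 0.5 - E[R]) / SD[R] = (9 - 0.5 - 8.0000) / 1.7974 = 0.2782.
Step 5: Two-sided p-value via normal approximation = 2*(1 - Phi(|z|)) = 0.780879.
Step 6: alpha = 0.05. fail to reject H0.

R = 9, z = 0.2782, p = 0.780879, fail to reject H0.


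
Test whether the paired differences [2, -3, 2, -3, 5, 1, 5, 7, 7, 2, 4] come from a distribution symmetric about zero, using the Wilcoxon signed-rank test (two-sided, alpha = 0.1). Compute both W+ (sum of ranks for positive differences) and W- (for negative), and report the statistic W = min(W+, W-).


Step 1: Drop any zero differences (none here) and take |d_i|.
|d| = [2, 3, 2, 3, 5, 1, 5, 7, 7, 2, 4]
Step 2: Midrank |d_i| (ties get averaged ranks).
ranks: |2|->3, |3|->5.5, |2|->3, |3|->5.5, |5|->8.5, |1|->1, |5|->8.5, |7|->10.5, |7|->10.5, |2|->3, |4|->7
Step 3: Attach original signs; sum ranks with positive sign and with negative sign.
W+ = 3 + 3 + 8.5 + 1 + 8.5 + 10.5 + 10.5 + 3 + 7 = 55
W- = 5.5 + 5.5 = 11
(Check: W+ + W- = 66 should equal n(n+1)/2 = 66.)
Step 4: Test statistic W = min(W+, W-) = 11.
Step 5: Ties in |d|, so use the tie-corrected normal approximation.
        E[W] = n(n+1)/4 = 11*12/4 = 33.
        Tie groups: |d|=2 (t=3), |d|=3 (t=2), |d|=5 (t=2), |d|=7 (t=2); sum(t^3 - t) = 42.
        Var[W] = n(n+1)(2n+1)/24 - sum(t^3-t)/48 = 3036/24 - 42/48 = 125.625.
        z = (W - E[W]) / sqrt(Var[W]) = (11 - 33) / 11.2083 = -1.9628.
        Two-sided p = 2*Phi(z) = 0.049665.
Step 6: alpha = 0.1. reject H0.

W+ = 55, W- = 11, W = min = 11, p = 0.049665, reject H0.


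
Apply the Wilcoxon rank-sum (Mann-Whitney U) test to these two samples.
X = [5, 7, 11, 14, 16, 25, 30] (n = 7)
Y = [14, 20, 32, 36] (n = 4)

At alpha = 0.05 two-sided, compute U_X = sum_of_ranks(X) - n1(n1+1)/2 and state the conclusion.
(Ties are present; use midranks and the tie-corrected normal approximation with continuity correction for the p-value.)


Step 1: Combine and sort all 11 observations; assign midranks.
sorted (value, group): (5,X), (7,X), (11,X), (14,X), (14,Y), (16,X), (20,Y), (25,X), (30,X), (32,Y), (36,Y)
ranks: 5->1, 7->2, 11->3, 14->4.5, 14->4.5, 16->6, 20->7, 25->8, 30->9, 32->10, 36->11
Step 2: Rank sum for X: R1 = 1 + 2 + 3 + 4.5 + 6 + 8 + 9 = 33.5.
Step 3: U_X = R1 - n1(n1+1)/2 = 33.5 - 7*8/2 = 33.5 - 28 = 5.5.
       U_Y = n1*n2 - U_X = 28 - 5.5 = 22.5.
Step 4: Ties are present, so use the tie-corrected normal approximation (with continuity correction) for the p-value.
Step 5: p-value = 0.129695; compare to alpha = 0.05. fail to reject H0.

U_X = 5.5, p = 0.129695, fail to reject H0 at alpha = 0.05.


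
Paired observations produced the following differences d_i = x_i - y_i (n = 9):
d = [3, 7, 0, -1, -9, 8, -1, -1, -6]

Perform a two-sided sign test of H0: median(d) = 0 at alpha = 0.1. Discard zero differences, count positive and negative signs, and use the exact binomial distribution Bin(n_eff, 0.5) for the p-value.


Step 1: Discard zero differences. Original n = 9; n_eff = number of nonzero differences = 8.
Nonzero differences (with sign): +3, +7, -1, -9, +8, -1, -1, -6
Step 2: Count signs: positive = 3, negative = 5.
Step 3: Under H0: P(positive) = 0.5, so the number of positives S ~ Bin(8, 0.5).
Step 4: Two-sided exact p-value = sum of Bin(8,0.5) probabilities at or below the observed probability = 0.726562.
Step 5: alpha = 0.1. fail to reject H0.

n_eff = 8, pos = 3, neg = 5, p = 0.726562, fail to reject H0.


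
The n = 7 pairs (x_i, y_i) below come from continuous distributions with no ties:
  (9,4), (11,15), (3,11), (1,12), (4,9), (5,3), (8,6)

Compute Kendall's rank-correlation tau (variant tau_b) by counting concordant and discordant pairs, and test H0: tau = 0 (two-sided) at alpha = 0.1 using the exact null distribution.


Step 1: Enumerate the 21 unordered pairs (i,j) with i<j and classify each by sign(x_j-x_i) * sign(y_j-y_i).
  (1,2):dx=+2,dy=+11->C; (1,3):dx=-6,dy=+7->D; (1,4):dx=-8,dy=+8->D; (1,5):dx=-5,dy=+5->D
  (1,6):dx=-4,dy=-1->C; (1,7):dx=-1,dy=+2->D; (2,3):dx=-8,dy=-4->C; (2,4):dx=-10,dy=-3->C
  (2,5):dx=-7,dy=-6->C; (2,6):dx=-6,dy=-12->C; (2,7):dx=-3,dy=-9->C; (3,4):dx=-2,dy=+1->D
  (3,5):dx=+1,dy=-2->D; (3,6):dx=+2,dy=-8->D; (3,7):dx=+5,dy=-5->D; (4,5):dx=+3,dy=-3->D
  (4,6):dx=+4,dy=-9->D; (4,7):dx=+7,dy=-6->D; (5,6):dx=+1,dy=-6->D; (5,7):dx=+4,dy=-3->D
  (6,7):dx=+3,dy=+3->C
Step 2: C = 8, D = 13, total pairs = 21.
Step 3: tau = (C - D)/(n(n-1)/2) = (8 - 13)/21 = -0.238095.
Step 4: Exact two-sided p-value (enumerate n! = 5040 permutations of y under H0): p = 0.561905.
Step 5: alpha = 0.1. fail to reject H0.

tau_b = -0.2381 (C=8, D=13), p = 0.561905, fail to reject H0.


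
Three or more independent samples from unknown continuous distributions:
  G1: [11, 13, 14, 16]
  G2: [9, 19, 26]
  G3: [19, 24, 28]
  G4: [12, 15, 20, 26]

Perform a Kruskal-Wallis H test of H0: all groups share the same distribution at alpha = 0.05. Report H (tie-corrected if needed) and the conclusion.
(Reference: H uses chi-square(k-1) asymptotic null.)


Step 1: Combine all N = 14 observations and assign midranks.
sorted (value, group, rank): (9,G2,1), (11,G1,2), (12,G4,3), (13,G1,4), (14,G1,5), (15,G4,6), (16,G1,7), (19,G2,8.5), (19,G3,8.5), (20,G4,10), (24,G3,11), (26,G2,12.5), (26,G4,12.5), (28,G3,14)
Step 2: Sum ranks within each group.
R_1 = 18 (n_1 = 4)
R_2 = 22 (n_2 = 3)
R_3 = 33.5 (n_3 = 3)
R_4 = 31.5 (n_4 = 4)
Step 3: H = 12/(N(N+1)) * sum(R_i^2/n_i) - 3(N+1)
     = 12/(14*15) * (18^2/4 + 22^2/3 + 33.5^2/3 + 31.5^2/4) - 3*15
     = 0.057143 * 864.479 - 45
     = 4.398810.
Step 4: Ties present; correction factor C = 1 - 12/(14^3 - 14) = 0.995604. Corrected H = 4.398810 / 0.995604 = 4.418230.
Step 5: Under H0, H ~ chi^2(3); p-value = 0.219701.
Step 6: alpha = 0.05. fail to reject H0.

H = 4.4182, df = 3, p = 0.219701, fail to reject H0.


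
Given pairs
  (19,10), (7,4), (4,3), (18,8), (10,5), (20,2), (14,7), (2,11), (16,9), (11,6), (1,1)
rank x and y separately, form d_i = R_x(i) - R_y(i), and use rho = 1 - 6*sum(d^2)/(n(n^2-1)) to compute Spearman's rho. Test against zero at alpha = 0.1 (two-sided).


Step 1: Rank x and y separately (midranks; no ties here).
rank(x): 19->10, 7->4, 4->3, 18->9, 10->5, 20->11, 14->7, 2->2, 16->8, 11->6, 1->1
rank(y): 10->10, 4->4, 3->3, 8->8, 5->5, 2->2, 7->7, 11->11, 9->9, 6->6, 1->1
Step 2: d_i = R_x(i) - R_y(i); compute d_i^2.
  (10-10)^2=0, (4-4)^2=0, (3-3)^2=0, (9-8)^2=1, (5-5)^2=0, (11-2)^2=81, (7-7)^2=0, (2-11)^2=81, (8-9)^2=1, (6-6)^2=0, (1-1)^2=0
sum(d^2) = 164.
Step 3: rho = 1 - 6*164 / (11*(11^2 - 1)) = 1 - 984/1320 = 0.254545.
Step 4: Under H0, t = rho * sqrt((n-2)/(1-rho^2)) = 0.7896 ~ t(9).
Step 5: Two-sided p-value from the t-distribution with 9 df = 0.450037.
Step 6: alpha = 0.1. fail to reject H0.

rho = 0.2545, p = 0.450037, fail to reject H0 at alpha = 0.1.


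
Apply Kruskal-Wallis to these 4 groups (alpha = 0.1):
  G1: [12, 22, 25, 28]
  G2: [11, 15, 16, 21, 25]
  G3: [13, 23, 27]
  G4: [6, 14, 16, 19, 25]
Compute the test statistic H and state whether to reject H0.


Step 1: Combine all N = 17 observations and assign midranks.
sorted (value, group, rank): (6,G4,1), (11,G2,2), (12,G1,3), (13,G3,4), (14,G4,5), (15,G2,6), (16,G2,7.5), (16,G4,7.5), (19,G4,9), (21,G2,10), (22,G1,11), (23,G3,12), (25,G1,14), (25,G2,14), (25,G4,14), (27,G3,16), (28,G1,17)
Step 2: Sum ranks within each group.
R_1 = 45 (n_1 = 4)
R_2 = 39.5 (n_2 = 5)
R_3 = 32 (n_3 = 3)
R_4 = 36.5 (n_4 = 5)
Step 3: H = 12/(N(N+1)) * sum(R_i^2/n_i) - 3(N+1)
     = 12/(17*18) * (45^2/4 + 39.5^2/5 + 32^2/3 + 36.5^2/5) - 3*18
     = 0.039216 * 1426.08 - 54
     = 1.924837.
Step 4: Ties present; correction factor C = 1 - 30/(17^3 - 17) = 0.993873. Corrected H = 1.924837 / 0.993873 = 1.936704.
Step 5: Under H0, H ~ chi^2(3); p-value = 0.585647.
Step 6: alpha = 0.1. fail to reject H0.

H = 1.9367, df = 3, p = 0.585647, fail to reject H0.


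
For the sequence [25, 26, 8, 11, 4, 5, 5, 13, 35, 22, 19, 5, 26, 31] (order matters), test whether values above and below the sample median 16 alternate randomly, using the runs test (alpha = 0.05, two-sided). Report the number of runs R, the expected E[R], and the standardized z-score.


Step 1: Compute median = 16; label A = above, B = below.
Labels in order: AABBBBBBAAABAA  (n_A = 7, n_B = 7)
Step 2: Count runs R = 5.
Step 3: Under H0 (random ordering), E[R] = 2*n_A*n_B/(n_A+n_B) + 1 = 2*7*7/14 + 1 = 8.0000.
        Var[R] = 2*n_A*n_B*(2*n_A*n_B - n_A - n_B) / ((n_A+n_B)^2 * (n_A+n_B-1)) = 8232/2548 = 3.2308.
        SD[R] = 1.7974.
Step 4: Continuity-corrected z = (R + 0.5 - E[R]) / SD[R] = (5 + 0.5 - 8.0000) / 1.7974 = -1.3909.
Step 5: Two-sided p-value via normal approximation = 2*(1 - Phi(|z|)) = 0.164264.
Step 6: alpha = 0.05. fail to reject H0.

R = 5, z = -1.3909, p = 0.164264, fail to reject H0.


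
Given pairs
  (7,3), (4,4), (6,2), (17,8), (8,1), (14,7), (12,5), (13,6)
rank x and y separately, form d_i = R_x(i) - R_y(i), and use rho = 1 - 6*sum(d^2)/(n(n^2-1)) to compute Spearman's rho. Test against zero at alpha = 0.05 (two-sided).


Step 1: Rank x and y separately (midranks; no ties here).
rank(x): 7->3, 4->1, 6->2, 17->8, 8->4, 14->7, 12->5, 13->6
rank(y): 3->3, 4->4, 2->2, 8->8, 1->1, 7->7, 5->5, 6->6
Step 2: d_i = R_x(i) - R_y(i); compute d_i^2.
  (3-3)^2=0, (1-4)^2=9, (2-2)^2=0, (8-8)^2=0, (4-1)^2=9, (7-7)^2=0, (5-5)^2=0, (6-6)^2=0
sum(d^2) = 18.
Step 3: rho = 1 - 6*18 / (8*(8^2 - 1)) = 1 - 108/504 = 0.785714.
Step 4: Under H0, t = rho * sqrt((n-2)/(1-rho^2)) = 3.1113 ~ t(6).
Step 5: Two-sided p-value from the t-distribution with 6 df = 0.020815.
Step 6: alpha = 0.05. reject H0.

rho = 0.7857, p = 0.020815, reject H0 at alpha = 0.05.


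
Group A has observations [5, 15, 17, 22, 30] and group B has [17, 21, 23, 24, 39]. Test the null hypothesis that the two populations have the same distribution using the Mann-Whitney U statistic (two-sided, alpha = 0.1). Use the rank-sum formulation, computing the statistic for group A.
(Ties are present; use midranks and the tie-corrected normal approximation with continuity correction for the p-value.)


Step 1: Combine and sort all 10 observations; assign midranks.
sorted (value, group): (5,X), (15,X), (17,X), (17,Y), (21,Y), (22,X), (23,Y), (24,Y), (30,X), (39,Y)
ranks: 5->1, 15->2, 17->3.5, 17->3.5, 21->5, 22->6, 23->7, 24->8, 30->9, 39->10
Step 2: Rank sum for X: R1 = 1 + 2 + 3.5 + 6 + 9 = 21.5.
Step 3: U_X = R1 - n1(n1+1)/2 = 21.5 - 5*6/2 = 21.5 - 15 = 6.5.
       U_Y = n1*n2 - U_X = 25 - 6.5 = 18.5.
Step 4: Ties are present, so use the tie-corrected normal approximation (with continuity correction) for the p-value.
Step 5: p-value = 0.249153; compare to alpha = 0.1. fail to reject H0.

U_X = 6.5, p = 0.249153, fail to reject H0 at alpha = 0.1.
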